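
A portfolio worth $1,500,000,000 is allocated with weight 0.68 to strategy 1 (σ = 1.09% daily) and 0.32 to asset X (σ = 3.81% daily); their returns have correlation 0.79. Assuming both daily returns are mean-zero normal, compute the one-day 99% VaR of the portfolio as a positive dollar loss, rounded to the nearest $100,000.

$64,900,000

σ_p² = 0.68²·1.09² + 0.32²·3.81² + 2·0.79·0.68·0.32·1.09·3.81 = 3.4636 (%²).
σ_p = √3.4636 = 1.861%.
At 99%, z = 2.326.
VaR = 2.326 × 1.861% = 4.329%; on $1,500,000,000 that is $64,935,000.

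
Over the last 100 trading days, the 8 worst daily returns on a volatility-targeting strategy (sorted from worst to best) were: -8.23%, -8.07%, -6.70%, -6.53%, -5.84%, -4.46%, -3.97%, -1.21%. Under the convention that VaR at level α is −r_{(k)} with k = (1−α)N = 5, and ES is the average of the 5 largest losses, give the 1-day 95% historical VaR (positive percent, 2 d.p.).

5.84%

k = 5; the 5th lowest return is -5.84%, so VaR = 5.84%.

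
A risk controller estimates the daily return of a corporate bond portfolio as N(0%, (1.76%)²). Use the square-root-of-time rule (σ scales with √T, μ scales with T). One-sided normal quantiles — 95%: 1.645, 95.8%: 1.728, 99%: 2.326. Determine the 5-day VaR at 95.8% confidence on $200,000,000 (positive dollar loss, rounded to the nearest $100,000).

σ_{5d} = 1.76% × √5 = 3.935%.
VaR = 1.728 × 3.935% = 6.800%.
On $200,000,000: 0.06800 × $200,000,000 = $13,600,000.

$13,600,000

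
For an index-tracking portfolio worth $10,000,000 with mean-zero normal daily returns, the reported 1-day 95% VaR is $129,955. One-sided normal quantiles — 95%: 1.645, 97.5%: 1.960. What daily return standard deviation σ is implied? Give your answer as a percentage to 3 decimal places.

0.790%

VaR as a fraction: $129,955 / $10,000,000 = 1.300%.
σ = VaR / z = 1.300% / 1.645 = 0.790%.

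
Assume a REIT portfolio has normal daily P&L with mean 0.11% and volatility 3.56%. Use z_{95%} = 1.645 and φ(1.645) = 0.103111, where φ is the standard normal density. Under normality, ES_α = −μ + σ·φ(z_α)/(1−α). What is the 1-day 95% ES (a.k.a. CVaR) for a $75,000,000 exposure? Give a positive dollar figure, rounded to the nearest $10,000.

Tail multiplier: φ(z)/(1−α) = 0.103111 / 0.05 = 2.062.
ES = −(0.11%) + 3.56% × 2.062 = 7.231%.
On $75,000,000: 0.07231 × $75,000,000 = $5,423,250.

$5,420,000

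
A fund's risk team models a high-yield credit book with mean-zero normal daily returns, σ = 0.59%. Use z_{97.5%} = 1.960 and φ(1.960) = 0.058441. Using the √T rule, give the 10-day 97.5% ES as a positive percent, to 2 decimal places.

σ_{10d} = 0.59% × √10 = 1.866%.
ES multiplier = φ(z)/(1−α) = 0.058441/0.025 = 2.338.
ES = 1.866% × 2.338 = 4.363%.

4.36%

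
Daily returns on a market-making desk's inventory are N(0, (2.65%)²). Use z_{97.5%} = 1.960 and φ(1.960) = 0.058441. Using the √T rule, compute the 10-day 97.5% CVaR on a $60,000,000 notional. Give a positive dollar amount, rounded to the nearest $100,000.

$11,800,000

σ_{10d} = 2.65% × √10 = 8.380%.
ES multiplier = φ(z)/(1−α) = 0.058441/0.025 = 2.338.
ES = 8.380% × 2.338 = 19.592%; on $60,000,000: $11,755,200.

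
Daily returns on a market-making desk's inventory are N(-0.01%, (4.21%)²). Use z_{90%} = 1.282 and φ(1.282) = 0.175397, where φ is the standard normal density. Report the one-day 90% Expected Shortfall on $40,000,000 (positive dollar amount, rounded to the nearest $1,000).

$2,958,000

Tail multiplier: φ(z)/(1−α) = 0.175397 / 0.1 = 1.754.
ES = −(-0.01%) + 4.21% × 1.754 = 7.394%.
On $40,000,000: 0.07394 × $40,000,000 = $2,957,600.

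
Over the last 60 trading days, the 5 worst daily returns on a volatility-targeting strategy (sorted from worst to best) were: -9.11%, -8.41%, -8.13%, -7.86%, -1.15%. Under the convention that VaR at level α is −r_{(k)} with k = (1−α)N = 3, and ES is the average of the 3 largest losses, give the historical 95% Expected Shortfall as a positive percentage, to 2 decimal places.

8.55%

The 3 worst returns sum to -25.65%.
ES = −(-25.65%) / 3 = 8.55%.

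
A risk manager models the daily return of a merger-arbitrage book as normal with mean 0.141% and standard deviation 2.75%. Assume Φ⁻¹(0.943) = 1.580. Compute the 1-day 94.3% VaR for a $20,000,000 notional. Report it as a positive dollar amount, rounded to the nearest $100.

$840,800

VaR = −μ + z·σ = −(0.141%) + 1.580 × 2.75% = 4.204%.
On $20,000,000: 0.04204 × $20,000,000 = $840,800.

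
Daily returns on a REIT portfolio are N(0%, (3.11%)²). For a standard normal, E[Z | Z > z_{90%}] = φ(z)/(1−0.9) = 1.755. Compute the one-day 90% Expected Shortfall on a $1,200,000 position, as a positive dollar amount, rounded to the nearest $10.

ES = 3.11% × 1.755 = 5.458%.
On $1,200,000: 0.05458 × $1,200,000 = $65,496.

$65,500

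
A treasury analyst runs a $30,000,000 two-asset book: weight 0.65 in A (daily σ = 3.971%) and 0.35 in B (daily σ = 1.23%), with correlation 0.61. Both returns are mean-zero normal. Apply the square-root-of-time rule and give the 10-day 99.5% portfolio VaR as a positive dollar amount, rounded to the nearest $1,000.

$6,999,000

σ_p = √(0.65²·3.971² + 0.35²·1.23² + 2·0.61·0.65·0.35·3.971·1.23) = 2.864%.
σ_{10d} = 2.864% × √10 = 9.057%.
z(99.5%) = 2.576.
VaR = 2.576 × 9.057% = 23.331%; on $30,000,000 that is $6,999,300.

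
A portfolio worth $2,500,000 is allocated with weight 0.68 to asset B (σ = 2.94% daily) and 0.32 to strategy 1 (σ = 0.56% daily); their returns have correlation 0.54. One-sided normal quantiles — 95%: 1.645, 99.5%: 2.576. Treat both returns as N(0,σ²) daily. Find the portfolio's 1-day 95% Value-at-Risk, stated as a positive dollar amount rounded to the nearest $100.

σ_p² = 0.68²·2.94² + 0.32²·0.56² + 2·0.54·0.68·0.32·2.94·0.56 = 4.4158 (%²).
σ_p = √4.4158 = 2.101%.
VaR = 1.645 × 2.101% = 3.456%; on $2,500,000 that is $86,400.

$86,400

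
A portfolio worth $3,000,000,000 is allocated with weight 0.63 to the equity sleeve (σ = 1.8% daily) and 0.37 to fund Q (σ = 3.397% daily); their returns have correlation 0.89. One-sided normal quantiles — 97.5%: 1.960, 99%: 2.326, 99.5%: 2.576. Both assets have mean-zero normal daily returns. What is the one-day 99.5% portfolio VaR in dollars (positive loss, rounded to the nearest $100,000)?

σ_p² = 0.63²·1.8² + 0.37²·3.397² + 2·0.89·0.63·0.37·1.8·3.397 = 5.4028 (%²).
σ_p = √5.4028 = 2.324%.
VaR = 2.576 × 2.324% = 5.987%; on $3,000,000,000 that is $179,610,000.

$179,600,000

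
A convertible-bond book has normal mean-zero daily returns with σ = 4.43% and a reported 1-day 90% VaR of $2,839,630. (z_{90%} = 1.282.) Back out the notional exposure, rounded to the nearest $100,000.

VaR as a fraction of value: z·σ = 1.282 × 4.43% = 5.67926%.
Position = $2,839,630 / 0.0567926 = $50,000,000.

$50,000,000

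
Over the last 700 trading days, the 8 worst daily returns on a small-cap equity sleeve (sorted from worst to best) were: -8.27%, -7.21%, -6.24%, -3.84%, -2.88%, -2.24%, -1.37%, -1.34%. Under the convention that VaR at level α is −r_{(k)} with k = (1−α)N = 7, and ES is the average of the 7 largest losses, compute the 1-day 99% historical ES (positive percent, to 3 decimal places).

4.579%

The 7 worst returns sum to -32.05%.
ES = −(-32.05%) / 7 = 4.5785…% ≈ 4.579%.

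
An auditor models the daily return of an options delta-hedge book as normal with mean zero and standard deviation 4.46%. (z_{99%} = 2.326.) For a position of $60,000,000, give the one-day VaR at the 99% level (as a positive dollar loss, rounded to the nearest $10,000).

VaR = z·σ = 2.326 × 4.46% = 10.374%.
On $60,000,000: 0.10374 × $60,000,000 = $6,224,400.

$6,220,000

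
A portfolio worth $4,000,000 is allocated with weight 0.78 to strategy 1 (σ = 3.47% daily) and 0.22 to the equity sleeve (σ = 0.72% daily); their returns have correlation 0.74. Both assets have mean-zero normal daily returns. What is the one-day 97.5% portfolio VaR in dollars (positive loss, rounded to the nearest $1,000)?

σ_p² = 0.78²·3.47² + 0.22²·0.72² + 2·0.74·0.78·0.22·3.47·0.72 = 7.9853 (%²).
σ_p = √7.9853 = 2.826%.
At 97.5%, z = 1.960.
VaR = 1.960 × 2.826% = 5.539%; on $4,000,000 that is $221,560.

$222,000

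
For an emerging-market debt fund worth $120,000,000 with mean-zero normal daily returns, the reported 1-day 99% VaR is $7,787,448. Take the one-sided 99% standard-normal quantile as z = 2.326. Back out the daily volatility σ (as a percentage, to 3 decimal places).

VaR as a fraction: $7,787,448 / $120,000,000 = 6.490%.
σ = VaR / z = 6.490% / 2.326 = 2.790%.

2.790%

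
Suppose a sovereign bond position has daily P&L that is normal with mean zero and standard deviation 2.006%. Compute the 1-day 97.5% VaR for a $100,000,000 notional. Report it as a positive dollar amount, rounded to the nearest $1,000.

$3,932,000

At 97.5% one-sided, z = 1.960.
VaR = z·σ = 1.960 × 2.006% = 3.932%.
On $100,000,000: 0.03932 × $100,000,000 = $3,932,000.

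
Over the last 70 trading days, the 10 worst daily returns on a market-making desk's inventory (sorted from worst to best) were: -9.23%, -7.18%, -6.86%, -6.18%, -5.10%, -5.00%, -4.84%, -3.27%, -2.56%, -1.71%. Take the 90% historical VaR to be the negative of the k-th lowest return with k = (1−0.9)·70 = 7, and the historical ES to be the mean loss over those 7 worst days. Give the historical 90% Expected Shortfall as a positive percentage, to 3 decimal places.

6.341%

The 7 worst returns sum to -44.39%.
ES = −(-44.39%) / 7 = 6.3414…% ≈ 6.341%.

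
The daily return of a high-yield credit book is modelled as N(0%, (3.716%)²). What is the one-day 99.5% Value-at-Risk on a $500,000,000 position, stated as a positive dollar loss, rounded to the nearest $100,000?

At 99.5% one-sided, z = 2.576.
VaR = z·σ = 2.576 × 3.716% = 9.572%.
On $500,000,000: 0.09572 × $500,000,000 = $47,860,000.

$47,900,000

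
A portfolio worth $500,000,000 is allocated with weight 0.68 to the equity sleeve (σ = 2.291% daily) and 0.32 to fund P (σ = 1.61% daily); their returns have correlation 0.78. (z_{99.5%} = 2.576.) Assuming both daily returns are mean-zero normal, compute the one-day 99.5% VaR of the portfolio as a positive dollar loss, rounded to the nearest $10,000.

σ_p² = 0.68²·2.291² + 0.32²·1.61² + 2·0.78·0.68·0.32·2.291·1.61 = 3.9445 (%²).
σ_p = √3.9445 = 1.986%.
VaR = 2.576 × 1.986% = 5.116%; on $500,000,000 that is $25,580,000.

$25,580,000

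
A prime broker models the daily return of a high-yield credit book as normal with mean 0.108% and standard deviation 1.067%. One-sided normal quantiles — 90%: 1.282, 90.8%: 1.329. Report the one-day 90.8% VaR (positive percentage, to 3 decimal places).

1.310%

VaR = −μ + z·σ = −(0.108%) + 1.329 × 1.067% = 1.310%.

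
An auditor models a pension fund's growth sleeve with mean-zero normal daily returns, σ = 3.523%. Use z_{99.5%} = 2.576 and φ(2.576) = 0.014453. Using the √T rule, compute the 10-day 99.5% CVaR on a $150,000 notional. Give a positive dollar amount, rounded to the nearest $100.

σ_{10d} = 3.523% × √10 = 11.141%.
ES multiplier = φ(z)/(1−α) = 0.014453/0.005 = 2.891.
ES = 11.141% × 2.891 = 32.209%; on $150,000: $48,314.

$48,300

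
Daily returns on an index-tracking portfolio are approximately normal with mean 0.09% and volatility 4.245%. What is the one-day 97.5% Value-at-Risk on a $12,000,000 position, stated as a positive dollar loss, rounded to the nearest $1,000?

$988,000

At 97.5% one-sided, z = 1.960.
VaR = −μ + z·σ = −(0.09%) + 1.960 × 4.245% = 8.230%.
On $12,000,000: 0.08230 × $12,000,000 = $987,600.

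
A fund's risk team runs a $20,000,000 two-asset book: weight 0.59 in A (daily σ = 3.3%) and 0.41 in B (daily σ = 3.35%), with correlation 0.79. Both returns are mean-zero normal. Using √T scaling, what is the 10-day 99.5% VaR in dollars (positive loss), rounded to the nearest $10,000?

σ_p = √(0.59²·3.3² + 0.41²·3.35² + 2·0.79·0.59·0.41·3.3·3.35) = 3.147%.
σ_{10d} = 3.147% × √10 = 9.952%.
z(99.5%) = 2.576.
VaR = 2.576 × 9.952% = 25.636%; on $20,000,000 that is $5,127,200.

$5,130,000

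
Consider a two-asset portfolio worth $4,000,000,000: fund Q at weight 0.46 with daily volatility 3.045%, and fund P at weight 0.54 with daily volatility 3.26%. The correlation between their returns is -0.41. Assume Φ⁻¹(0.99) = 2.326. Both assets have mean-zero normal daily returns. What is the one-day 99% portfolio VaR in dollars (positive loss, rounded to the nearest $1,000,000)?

$162,000,000

σ_p² = 0.46²·3.045² + 0.54²·3.26² + 2·-0.41·0.46·0.54·3.045·3.26 = 3.0390 (%²).
σ_p = √3.0390 = 1.743%.
VaR = 2.326 × 1.743% = 4.054%; on $4,000,000,000 that is $162,160,000.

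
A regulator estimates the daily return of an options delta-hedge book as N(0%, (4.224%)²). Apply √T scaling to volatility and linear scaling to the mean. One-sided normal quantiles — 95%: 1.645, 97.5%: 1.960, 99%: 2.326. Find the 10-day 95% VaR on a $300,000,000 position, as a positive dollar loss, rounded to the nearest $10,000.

σ_{10d} = 4.224% × √10 = 13.357%.
VaR = 1.645 × 13.357% = 21.972%.
On $300,000,000: 0.21972 × $300,000,000 = $65,916,000.

$65,920,000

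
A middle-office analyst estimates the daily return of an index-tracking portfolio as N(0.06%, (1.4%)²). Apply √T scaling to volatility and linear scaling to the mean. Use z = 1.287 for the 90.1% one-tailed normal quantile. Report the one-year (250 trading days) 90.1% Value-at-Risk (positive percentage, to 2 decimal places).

σ_{250d} = 1.4% × √250 = 22.136%; μ_{250d} = 250 × 0.06% = 15.000%.
VaR = −(15.000%) + 1.287 × 22.136% = 13.489%.

13.49%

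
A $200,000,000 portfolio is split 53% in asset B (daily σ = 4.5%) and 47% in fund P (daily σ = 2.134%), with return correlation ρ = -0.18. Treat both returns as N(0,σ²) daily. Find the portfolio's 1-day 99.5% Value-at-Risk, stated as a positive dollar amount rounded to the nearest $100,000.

σ_p² = 0.53²·4.5² + 0.47²·2.134² + 2·-0.18·0.53·0.47·4.5·2.134 = 5.8330 (%²).
σ_p = √5.8330 = 2.415%.
At 99.5%, z = 2.576.
VaR = 2.576 × 2.415% = 6.221%; on $200,000,000 that is $12,442,000.

$12,400,000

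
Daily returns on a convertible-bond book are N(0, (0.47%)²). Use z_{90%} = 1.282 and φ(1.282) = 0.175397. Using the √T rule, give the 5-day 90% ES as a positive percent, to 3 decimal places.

σ_{5d} = 0.47% × √5 = 1.051%.
ES multiplier = φ(z)/(1−α) = 0.175397/0.1 = 1.754.
ES = 1.051% × 1.754 = 1.843%.

1.843%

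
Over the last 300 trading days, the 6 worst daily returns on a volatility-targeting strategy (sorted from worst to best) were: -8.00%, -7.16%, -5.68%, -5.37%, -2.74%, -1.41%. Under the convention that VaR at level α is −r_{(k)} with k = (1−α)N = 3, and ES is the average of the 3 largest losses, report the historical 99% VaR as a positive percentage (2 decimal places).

5.68%

k = 3; the 3rd lowest return is -5.68%, so VaR = 5.68%.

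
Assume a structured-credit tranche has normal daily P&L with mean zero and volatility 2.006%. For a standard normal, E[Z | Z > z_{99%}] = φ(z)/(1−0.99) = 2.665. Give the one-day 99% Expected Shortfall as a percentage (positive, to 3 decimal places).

ES = 2.006% × 2.665 = 5.346%.

5.346%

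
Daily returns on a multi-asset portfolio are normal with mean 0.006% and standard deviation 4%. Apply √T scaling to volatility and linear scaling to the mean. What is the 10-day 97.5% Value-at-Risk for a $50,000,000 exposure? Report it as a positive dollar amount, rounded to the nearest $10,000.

$12,370,000

At 97.5%, z = 1.960.
σ_{10d} = 4% × √10 = 12.649%; μ_{10d} = 10 × 0.006% = 0.060%.
VaR = −(0.060%) + 1.960 × 12.649% = 24.732%.
On $50,000,000: 0.24732 × $50,000,000 = $12,366,000.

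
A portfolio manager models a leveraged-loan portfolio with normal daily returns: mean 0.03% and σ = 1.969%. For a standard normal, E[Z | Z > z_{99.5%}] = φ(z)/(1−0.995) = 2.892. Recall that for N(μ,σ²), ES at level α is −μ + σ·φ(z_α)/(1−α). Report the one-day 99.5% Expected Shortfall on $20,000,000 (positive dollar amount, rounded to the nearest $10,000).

ES = −(0.03%) + 1.969% × 2.892 = 5.664%.
On $20,000,000: 0.05664 × $20,000,000 = $1,132,800.

$1,130,000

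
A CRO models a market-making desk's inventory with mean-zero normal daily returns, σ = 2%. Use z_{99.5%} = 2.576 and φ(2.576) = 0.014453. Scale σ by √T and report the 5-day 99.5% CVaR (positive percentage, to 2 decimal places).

σ_{5d} = 2% × √5 = 4.472%.
ES multiplier = φ(z)/(1−α) = 0.014453/0.005 = 2.891.
ES = 4.472% × 2.891 = 12.929%.

12.93%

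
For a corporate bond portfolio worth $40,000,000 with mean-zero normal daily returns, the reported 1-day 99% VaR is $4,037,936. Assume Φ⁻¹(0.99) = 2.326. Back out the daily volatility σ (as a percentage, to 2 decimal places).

4.34%

VaR as a fraction: $4,037,936 / $40,000,000 = 10.095%.
σ = VaR / z = 10.095% / 2.326 = 4.340%.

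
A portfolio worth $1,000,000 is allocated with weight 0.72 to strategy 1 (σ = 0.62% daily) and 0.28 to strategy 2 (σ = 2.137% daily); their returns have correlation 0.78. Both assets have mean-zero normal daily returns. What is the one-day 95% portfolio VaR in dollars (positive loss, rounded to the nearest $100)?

$16,200

σ_p² = 0.72²·0.62² + 0.28²·2.137² + 2·0.78·0.72·0.28·0.62·2.137 = 0.9740 (%²).
σ_p = √0.9740 = 0.987%.
At 95%, z = 1.645.
VaR = 1.645 × 0.987% = 1.624%; on $1,000,000 that is $16,240.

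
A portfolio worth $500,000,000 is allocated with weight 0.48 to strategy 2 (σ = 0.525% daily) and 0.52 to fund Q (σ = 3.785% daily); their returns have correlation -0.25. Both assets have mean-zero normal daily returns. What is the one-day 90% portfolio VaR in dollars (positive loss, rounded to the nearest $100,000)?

$12,300,000

σ_p² = 0.48²·0.525² + 0.52²·3.785² + 2·-0.25·0.48·0.52·0.525·3.785 = 3.6893 (%²).
σ_p = √3.6893 = 1.921%.
At 90%, z = 1.282.
VaR = 1.282 × 1.921% = 2.463%; on $500,000,000 that is $12,315,000.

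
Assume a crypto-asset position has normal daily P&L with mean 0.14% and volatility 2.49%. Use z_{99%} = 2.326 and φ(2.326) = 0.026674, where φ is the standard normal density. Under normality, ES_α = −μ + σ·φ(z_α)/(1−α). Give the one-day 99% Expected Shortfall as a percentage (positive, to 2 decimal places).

Tail multiplier: φ(z)/(1−α) = 0.026674 / 0.01 = 2.667.
ES = −(0.14%) + 2.49% × 2.667 = 6.501%.

6.50%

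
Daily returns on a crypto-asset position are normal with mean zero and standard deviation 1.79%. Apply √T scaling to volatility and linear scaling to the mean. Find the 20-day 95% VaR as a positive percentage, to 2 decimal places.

At 95%, z = 1.645.
σ_{20d} = 1.79% × √20 = 8.005%.
VaR = 1.645 × 8.005% = 13.168%.

13.17%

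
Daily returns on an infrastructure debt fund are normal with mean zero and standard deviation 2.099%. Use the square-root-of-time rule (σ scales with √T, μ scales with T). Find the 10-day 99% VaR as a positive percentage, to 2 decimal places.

At 99%, z = 2.326.
σ_{10d} = 2.099% × √10 = 6.638%.
VaR = 2.326 × 6.638% = 15.440%.

15.44%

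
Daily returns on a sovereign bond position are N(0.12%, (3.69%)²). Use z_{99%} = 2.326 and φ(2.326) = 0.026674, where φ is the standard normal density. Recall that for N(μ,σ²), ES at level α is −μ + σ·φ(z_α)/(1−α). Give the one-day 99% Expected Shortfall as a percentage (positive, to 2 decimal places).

9.72%

Tail multiplier: φ(z)/(1−α) = 0.026674 / 0.01 = 2.667.
ES = −(0.12%) + 3.69% × 2.667 = 9.721%.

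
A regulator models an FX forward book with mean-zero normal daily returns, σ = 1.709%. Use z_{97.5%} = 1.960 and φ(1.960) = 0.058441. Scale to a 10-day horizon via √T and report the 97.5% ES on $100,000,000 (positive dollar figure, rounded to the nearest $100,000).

σ_{10d} = 1.709% × √10 = 5.404%.
ES multiplier = φ(z)/(1−α) = 0.058441/0.025 = 2.338.
ES = 5.404% × 2.338 = 12.635%; on $100,000,000: $12,635,000.

$12,600,000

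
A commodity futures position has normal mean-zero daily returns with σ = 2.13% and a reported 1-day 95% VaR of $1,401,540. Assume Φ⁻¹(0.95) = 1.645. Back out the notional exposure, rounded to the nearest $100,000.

VaR as a fraction of value: z·σ = 1.645 × 2.13% = 3.50385%.
Position = $1,401,540 / 0.0350385 = $40,000,000.

$40,000,000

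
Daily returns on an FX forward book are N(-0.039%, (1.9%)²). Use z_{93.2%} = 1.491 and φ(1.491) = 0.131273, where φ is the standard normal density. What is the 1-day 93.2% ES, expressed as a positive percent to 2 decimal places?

3.71%

Tail multiplier: φ(z)/(1−α) = 0.131273 / 0.068 = 1.930.
ES = −(-0.039%) + 1.9% × 1.930 = 3.706%.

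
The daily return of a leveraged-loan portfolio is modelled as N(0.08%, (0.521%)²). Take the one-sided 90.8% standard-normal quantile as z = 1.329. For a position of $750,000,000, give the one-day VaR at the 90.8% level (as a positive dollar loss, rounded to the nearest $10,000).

$4,590,000

VaR = −μ + z·σ = −(0.08%) + 1.329 × 0.521% = 0.612%.
On $750,000,000: 0.00612 × $750,000,000 = $4,590,000.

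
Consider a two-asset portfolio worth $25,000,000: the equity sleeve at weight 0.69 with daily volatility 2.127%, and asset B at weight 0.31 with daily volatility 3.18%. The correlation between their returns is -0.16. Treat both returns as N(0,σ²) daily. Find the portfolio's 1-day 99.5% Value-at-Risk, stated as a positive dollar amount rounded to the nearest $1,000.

$1,051,000

σ_p² = 0.69²·2.127² + 0.31²·3.18² + 2·-0.16·0.69·0.31·2.127·3.18 = 2.6628 (%²).
σ_p = √2.6628 = 1.632%.
At 99.5%, z = 2.576.
VaR = 2.576 × 1.632% = 4.204%; on $25,000,000 that is $1,051,000.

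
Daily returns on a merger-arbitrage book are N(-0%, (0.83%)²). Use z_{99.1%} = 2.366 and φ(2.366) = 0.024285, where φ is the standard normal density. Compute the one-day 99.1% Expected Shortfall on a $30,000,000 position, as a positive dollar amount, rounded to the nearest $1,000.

Tail multiplier: φ(z)/(1−α) = 0.024285 / 0.009 = 2.698.
ES = 0.83% × 2.698 = 2.239%.
On $30,000,000: 0.02239 × $30,000,000 = $671,700.

$672,000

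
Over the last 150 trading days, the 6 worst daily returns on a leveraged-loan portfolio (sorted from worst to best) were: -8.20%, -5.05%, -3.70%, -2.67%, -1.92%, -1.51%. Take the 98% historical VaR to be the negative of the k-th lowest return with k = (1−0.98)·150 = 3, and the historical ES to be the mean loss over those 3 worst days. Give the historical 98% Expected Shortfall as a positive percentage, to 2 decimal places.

5.65%

The 3 worst returns sum to -16.95%.
ES = −(-16.95%) / 3 = 5.65%.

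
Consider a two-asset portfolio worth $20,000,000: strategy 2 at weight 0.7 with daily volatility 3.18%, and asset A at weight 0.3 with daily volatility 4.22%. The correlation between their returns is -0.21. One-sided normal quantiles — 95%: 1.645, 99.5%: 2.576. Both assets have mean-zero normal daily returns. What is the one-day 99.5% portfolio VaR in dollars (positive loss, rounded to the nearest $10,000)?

σ_p² = 0.7²·3.18² + 0.3²·4.22² + 2·-0.21·0.7·0.3·3.18·4.22 = 5.3742 (%²).
σ_p = √5.3742 = 2.318%.
VaR = 2.576 × 2.318% = 5.971%; on $20,000,000 that is $1,194,200.

$1,190,000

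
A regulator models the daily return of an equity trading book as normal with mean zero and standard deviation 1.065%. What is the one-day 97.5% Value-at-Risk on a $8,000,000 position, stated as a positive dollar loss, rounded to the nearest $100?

At 97.5% one-sided, z = 1.960.
VaR = z·σ = 1.960 × 1.065% = 2.087%.
On $8,000,000: 0.02087 × $8,000,000 = $166,960.

$167,000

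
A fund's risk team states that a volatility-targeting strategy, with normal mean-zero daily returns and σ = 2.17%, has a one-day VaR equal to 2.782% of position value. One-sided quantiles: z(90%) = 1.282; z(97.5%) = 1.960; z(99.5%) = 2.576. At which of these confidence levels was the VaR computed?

90%

Implied z = VaR/σ = 2.782 / 2.17 = 1.282.
This matches z(90%) = 1.282.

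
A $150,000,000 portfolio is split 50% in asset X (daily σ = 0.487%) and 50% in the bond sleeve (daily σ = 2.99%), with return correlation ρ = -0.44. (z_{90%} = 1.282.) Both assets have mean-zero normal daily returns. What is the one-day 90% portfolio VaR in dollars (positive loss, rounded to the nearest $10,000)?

$2,700,000

σ_p² = 0.5²·0.487² + 0.5²·2.99² + 2·-0.44·0.5·0.5·0.487·2.99 = 1.9740 (%²).
σ_p = √1.9740 = 1.405%.
VaR = 1.282 × 1.405% = 1.801%; on $150,000,000 that is $2,701,500.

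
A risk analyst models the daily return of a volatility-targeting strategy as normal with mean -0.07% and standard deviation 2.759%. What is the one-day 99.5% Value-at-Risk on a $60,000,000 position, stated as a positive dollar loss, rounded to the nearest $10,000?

At 99.5% one-sided, z = 2.576.
VaR = −μ + z·σ = −(-0.07%) + 2.576 × 2.759% = 7.177%.
On $60,000,000: 0.07177 × $60,000,000 = $4,306,200.

$4,310,000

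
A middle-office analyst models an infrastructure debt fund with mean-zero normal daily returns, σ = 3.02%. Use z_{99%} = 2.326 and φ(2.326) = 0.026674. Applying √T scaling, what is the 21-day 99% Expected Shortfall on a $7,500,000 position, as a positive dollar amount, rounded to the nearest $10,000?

$2,770,000

σ_{21d} = 3.02% × √21 = 13.839%.
ES multiplier = φ(z)/(1−α) = 0.026674/0.01 = 2.667.
ES = 13.839% × 2.667 = 36.909%; on $7,500,000: $2,768,175.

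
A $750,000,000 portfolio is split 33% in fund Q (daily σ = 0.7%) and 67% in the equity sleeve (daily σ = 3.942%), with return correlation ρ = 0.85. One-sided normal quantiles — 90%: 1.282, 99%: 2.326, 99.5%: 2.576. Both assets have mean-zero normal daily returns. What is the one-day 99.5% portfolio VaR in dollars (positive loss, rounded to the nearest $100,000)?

σ_p² = 0.33²·0.7² + 0.67²·3.942² + 2·0.85·0.33·0.67·0.7·3.942 = 8.0662 (%²).
σ_p = √8.0662 = 2.840%.
VaR = 2.576 × 2.840% = 7.316%; on $750,000,000 that is $54,870,000.

$54,900,000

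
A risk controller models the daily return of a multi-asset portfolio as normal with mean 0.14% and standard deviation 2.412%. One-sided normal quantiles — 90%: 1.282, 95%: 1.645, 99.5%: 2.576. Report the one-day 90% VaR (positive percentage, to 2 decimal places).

VaR = −μ + z·σ = −(0.14%) + 1.282 × 2.412% = 2.952%.

2.95%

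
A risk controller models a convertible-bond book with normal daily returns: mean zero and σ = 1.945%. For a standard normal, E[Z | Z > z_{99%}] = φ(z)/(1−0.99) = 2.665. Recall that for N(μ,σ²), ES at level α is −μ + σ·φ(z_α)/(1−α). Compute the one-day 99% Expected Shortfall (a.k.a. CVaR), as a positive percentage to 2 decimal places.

5.18%

ES = 1.945% × 2.665 = 5.183%.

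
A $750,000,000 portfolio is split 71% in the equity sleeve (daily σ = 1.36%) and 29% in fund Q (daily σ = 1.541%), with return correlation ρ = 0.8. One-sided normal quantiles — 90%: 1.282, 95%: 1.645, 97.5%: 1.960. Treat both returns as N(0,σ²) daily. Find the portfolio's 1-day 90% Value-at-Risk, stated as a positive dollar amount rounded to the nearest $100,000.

σ_p² = 0.71²·1.36² + 0.29²·1.541² + 2·0.8·0.71·0.29·1.36·1.541 = 1.8225 (%²).
σ_p = √1.8225 = 1.350%.
VaR = 1.282 × 1.350% = 1.731%; on $750,000,000 that is $12,982,500.

$13,000,000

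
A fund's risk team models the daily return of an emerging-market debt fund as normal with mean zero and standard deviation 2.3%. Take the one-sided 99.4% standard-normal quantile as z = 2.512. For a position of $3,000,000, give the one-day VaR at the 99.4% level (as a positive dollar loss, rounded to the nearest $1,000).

VaR = z·σ = 2.512 × 2.3% = 5.778%.
On $3,000,000: 0.05778 × $3,000,000 = $173,340.

$173,000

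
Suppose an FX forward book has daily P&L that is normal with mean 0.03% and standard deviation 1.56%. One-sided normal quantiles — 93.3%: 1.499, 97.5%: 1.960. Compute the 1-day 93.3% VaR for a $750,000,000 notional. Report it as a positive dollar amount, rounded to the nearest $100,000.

VaR = −μ + z·σ = −(0.03%) + 1.499 × 1.56% = 2.308%.
On $750,000,000: 0.02308 × $750,000,000 = $17,310,000.

$17,300,000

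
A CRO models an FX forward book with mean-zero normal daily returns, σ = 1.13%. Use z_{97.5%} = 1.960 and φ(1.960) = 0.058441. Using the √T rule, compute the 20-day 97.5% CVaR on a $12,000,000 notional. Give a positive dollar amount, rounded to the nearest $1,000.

$1,418,000

σ_{20d} = 1.13% × √20 = 5.054%.
ES multiplier = φ(z)/(1−α) = 0.058441/0.025 = 2.338.
ES = 5.054% × 2.338 = 11.816%; on $12,000,000: $1,417,920.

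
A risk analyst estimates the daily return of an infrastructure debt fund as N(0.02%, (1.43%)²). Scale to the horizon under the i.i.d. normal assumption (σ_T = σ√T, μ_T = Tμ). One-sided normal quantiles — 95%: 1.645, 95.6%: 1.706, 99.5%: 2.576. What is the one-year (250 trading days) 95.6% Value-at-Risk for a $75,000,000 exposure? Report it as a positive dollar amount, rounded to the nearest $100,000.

$25,200,000

σ_{250d} = 1.43% × √250 = 22.610%; μ_{250d} = 250 × 0.02% = 5.000%.
VaR = −(5.000%) + 1.706 × 22.610% = 33.573%.
On $75,000,000: 0.33573 × $75,000,000 = $25,179,750.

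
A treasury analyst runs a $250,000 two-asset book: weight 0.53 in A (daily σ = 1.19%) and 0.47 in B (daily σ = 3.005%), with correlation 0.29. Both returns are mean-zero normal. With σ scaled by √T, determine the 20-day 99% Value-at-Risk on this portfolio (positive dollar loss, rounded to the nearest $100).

$44,400

σ_p = √(0.53²·1.19² + 0.47²·3.005² + 2·0.29·0.53·0.47·1.19·3.005) = 1.706%.
σ_{20d} = 1.706% × √20 = 7.629%.
z(99%) = 2.326.
VaR = 2.326 × 7.629% = 17.745%; on $250,000 that is $44,362.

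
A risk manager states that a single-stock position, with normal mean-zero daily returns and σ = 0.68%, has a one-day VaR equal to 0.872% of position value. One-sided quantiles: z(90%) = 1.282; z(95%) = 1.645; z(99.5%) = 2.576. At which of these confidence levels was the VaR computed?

Implied z = VaR/σ = 0.872 / 0.68 = 1.282.
This matches z(90%) = 1.282.

90%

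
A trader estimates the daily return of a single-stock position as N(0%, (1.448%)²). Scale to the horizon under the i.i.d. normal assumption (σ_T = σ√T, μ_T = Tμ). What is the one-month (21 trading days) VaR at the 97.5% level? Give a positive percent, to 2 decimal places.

At 97.5%, z = 1.960.
σ_{21d} = 1.448% × √21 = 6.636%.
VaR = 1.960 × 6.636% = 13.007%.

13.01%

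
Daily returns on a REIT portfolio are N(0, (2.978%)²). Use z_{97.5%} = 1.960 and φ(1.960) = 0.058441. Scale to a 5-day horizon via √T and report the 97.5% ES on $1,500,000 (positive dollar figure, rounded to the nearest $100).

σ_{5d} = 2.978% × √5 = 6.659%.
ES multiplier = φ(z)/(1−α) = 0.058441/0.025 = 2.338.
ES = 6.659% × 2.338 = 15.569%; on $1,500,000: $233,535.

$233,500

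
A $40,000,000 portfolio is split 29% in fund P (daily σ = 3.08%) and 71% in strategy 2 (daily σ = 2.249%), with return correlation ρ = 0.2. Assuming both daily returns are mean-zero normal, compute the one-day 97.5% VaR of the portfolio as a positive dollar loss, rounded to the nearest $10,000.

$1,550,000

σ_p² = 0.29²·3.08² + 0.71²·2.249² + 2·0.2·0.29·0.71·3.08·2.249 = 3.9180 (%²).
σ_p = √3.9180 = 1.979%.
At 97.5%, z = 1.960.
VaR = 1.960 × 1.979% = 3.879%; on $40,000,000 that is $1,551,600.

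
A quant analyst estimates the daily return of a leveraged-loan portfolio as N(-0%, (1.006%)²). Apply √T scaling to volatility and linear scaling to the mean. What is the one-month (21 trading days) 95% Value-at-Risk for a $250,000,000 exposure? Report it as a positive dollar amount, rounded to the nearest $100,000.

At 95%, z = 1.645.
σ_{21d} = 1.006% × √21 = 4.610%.
VaR = 1.645 × 4.610% = 7.583%.
On $250,000,000: 0.07583 × $250,000,000 = $18,957,500.

$19,000,000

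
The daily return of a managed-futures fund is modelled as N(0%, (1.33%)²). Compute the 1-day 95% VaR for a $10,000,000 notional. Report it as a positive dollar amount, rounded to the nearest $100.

$218,800

At 95% one-sided, z = 1.645.
VaR = z·σ = 1.645 × 1.33% = 2.188%.
On $10,000,000: 0.02188 × $10,000,000 = $218,800.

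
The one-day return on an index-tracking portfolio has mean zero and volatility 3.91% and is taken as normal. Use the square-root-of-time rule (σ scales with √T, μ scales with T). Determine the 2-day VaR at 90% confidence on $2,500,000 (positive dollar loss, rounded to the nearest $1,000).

At 90%, z = 1.282.
σ_{2d} = 3.91% × √2 = 5.530%.
VaR = 1.282 × 5.530% = 7.089%.
On $2,500,000: 0.07089 × $2,500,000 = $177,225.

$177,000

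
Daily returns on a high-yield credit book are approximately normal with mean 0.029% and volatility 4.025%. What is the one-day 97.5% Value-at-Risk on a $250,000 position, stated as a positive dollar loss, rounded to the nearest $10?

At 97.5% one-sided, z = 1.960.
VaR = −μ + z·σ = −(0.029%) + 1.960 × 4.025% = 7.860%.
On $250,000: 0.07860 × $250,000 = $19,650.

$19,650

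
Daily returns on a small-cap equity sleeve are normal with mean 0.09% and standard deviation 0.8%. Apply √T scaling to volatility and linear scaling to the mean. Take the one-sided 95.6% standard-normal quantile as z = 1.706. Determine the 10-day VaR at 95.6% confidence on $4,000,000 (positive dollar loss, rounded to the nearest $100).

σ_{10d} = 0.8% × √10 = 2.530%; μ_{10d} = 10 × 0.09% = 0.900%.
VaR = −(0.900%) + 1.706 × 2.530% = 3.416%.
On $4,000,000: 0.03416 × $4,000,000 = $136,640.

$136,600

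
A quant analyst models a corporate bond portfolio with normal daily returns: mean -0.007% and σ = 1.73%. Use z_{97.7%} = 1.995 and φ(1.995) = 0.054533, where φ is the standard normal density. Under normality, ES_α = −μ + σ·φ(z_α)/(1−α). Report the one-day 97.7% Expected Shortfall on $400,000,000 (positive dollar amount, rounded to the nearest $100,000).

Tail multiplier: φ(z)/(1−α) = 0.054533 / 0.023 = 2.371.
ES = −(-0.007%) + 1.73% × 2.371 = 4.109%.
On $400,000,000: 0.04109 × $400,000,000 = $16,436,000.

$16,400,000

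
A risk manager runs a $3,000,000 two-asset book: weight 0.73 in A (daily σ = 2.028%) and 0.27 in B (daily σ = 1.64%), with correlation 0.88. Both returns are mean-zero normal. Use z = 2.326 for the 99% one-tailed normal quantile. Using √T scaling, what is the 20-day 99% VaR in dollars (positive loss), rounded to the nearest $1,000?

σ_p = √(0.73²·2.028² + 0.27²·1.64² + 2·0.88·0.73·0.27·2.028·1.64) = 1.882%.
σ_{20d} = 1.882% × √20 = 8.417%.
VaR = 2.326 × 8.417% = 19.578%; on $3,000,000 that is $587,340.

$587,000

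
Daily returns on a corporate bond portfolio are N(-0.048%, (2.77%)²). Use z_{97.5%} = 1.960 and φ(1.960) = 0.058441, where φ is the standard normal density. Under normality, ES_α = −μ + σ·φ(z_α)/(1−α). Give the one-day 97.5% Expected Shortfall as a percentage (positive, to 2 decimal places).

Tail multiplier: φ(z)/(1−α) = 0.058441 / 0.025 = 2.338.
ES = −(-0.048%) + 2.77% × 2.338 = 6.524%.

6.52%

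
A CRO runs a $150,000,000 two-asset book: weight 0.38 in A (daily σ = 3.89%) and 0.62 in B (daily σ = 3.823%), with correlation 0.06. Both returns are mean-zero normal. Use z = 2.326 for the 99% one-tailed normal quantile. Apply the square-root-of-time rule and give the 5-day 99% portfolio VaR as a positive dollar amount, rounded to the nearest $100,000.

σ_p = √(0.38²·3.89² + 0.62²·3.823² + 2·0.06·0.38·0.62·3.89·3.823) = 2.868%.
σ_{5d} = 2.868% × √5 = 6.413%.
VaR = 2.326 × 6.413% = 14.917%; on $150,000,000 that is $22,375,500.

$22,400,000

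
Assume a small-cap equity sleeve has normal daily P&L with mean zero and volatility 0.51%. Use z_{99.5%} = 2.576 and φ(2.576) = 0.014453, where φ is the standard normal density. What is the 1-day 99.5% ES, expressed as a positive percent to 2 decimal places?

1.47%

Tail multiplier: φ(z)/(1−α) = 0.014453 / 0.005 = 2.891.
ES = 0.51% × 2.891 = 1.474%.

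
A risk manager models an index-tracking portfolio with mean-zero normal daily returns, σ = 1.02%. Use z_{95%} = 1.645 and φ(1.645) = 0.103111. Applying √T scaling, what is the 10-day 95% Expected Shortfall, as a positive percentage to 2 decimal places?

σ_{10d} = 1.02% × √10 = 3.226%.
ES multiplier = φ(z)/(1−α) = 0.103111/0.05 = 2.062.
ES = 3.226% × 2.062 = 6.652%.

6.65%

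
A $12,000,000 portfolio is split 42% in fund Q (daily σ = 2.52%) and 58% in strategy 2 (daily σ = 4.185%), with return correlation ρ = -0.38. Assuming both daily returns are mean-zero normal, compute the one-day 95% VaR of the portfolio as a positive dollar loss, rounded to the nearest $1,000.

σ_p² = 0.42²·2.52² + 0.58²·4.185² + 2·-0.38·0.42·0.58·2.52·4.185 = 5.0595 (%²).
σ_p = √5.0595 = 2.249%.
At 95%, z = 1.645.
VaR = 1.645 × 2.249% = 3.700%; on $12,000,000 that is $444,000.

$444,000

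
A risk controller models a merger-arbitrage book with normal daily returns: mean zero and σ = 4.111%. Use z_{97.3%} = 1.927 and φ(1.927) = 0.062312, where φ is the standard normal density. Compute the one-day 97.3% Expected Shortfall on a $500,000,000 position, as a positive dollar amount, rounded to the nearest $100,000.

$47,400,000

Tail multiplier: φ(z)/(1−α) = 0.062312 / 0.027 = 2.308.
ES = 4.111% × 2.308 = 9.488%.
On $500,000,000: 0.09488 × $500,000,000 = $47,440,000.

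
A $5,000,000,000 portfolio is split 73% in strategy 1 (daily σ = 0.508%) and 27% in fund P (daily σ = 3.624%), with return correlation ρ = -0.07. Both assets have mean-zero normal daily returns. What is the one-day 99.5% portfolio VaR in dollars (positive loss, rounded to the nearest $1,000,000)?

σ_p² = 0.73²·0.508² + 0.27²·3.624² + 2·-0.07·0.73·0.27·0.508·3.624 = 1.0441 (%²).
σ_p = √1.0441 = 1.022%.
At 99.5%, z = 2.576.
VaR = 2.576 × 1.022% = 2.633%; on $5,000,000,000 that is $131,650,000.

$132,000,000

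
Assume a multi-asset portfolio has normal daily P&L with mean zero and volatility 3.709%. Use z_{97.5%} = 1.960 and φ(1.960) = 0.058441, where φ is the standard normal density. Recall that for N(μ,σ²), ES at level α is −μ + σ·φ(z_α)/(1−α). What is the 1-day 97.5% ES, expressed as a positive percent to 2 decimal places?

8.67%

Tail multiplier: φ(z)/(1−α) = 0.058441 / 0.025 = 2.338.
ES = 3.709% × 2.338 = 8.672%.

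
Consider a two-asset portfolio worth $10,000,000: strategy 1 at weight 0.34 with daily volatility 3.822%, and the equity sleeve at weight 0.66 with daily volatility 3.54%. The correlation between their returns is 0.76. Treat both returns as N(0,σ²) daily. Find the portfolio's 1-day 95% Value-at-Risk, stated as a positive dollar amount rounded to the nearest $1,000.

$564,000

σ_p² = 0.34²·3.822² + 0.66²·3.54² + 2·0.76·0.34·0.66·3.822·3.54 = 11.7623 (%²).
σ_p = √11.7623 = 3.430%.
At 95%, z = 1.645.
VaR = 1.645 × 3.430% = 5.642%; on $10,000,000 that is $564,200.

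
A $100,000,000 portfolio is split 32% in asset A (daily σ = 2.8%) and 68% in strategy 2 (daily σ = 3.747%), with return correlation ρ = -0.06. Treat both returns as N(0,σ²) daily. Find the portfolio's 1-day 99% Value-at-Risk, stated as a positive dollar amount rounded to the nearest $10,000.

σ_p² = 0.32²·2.8² + 0.68²·3.747² + 2·-0.06·0.32·0.68·2.8·3.747 = 7.0210 (%²).
σ_p = √7.0210 = 2.650%.
At 99%, z = 2.326.
VaR = 2.326 × 2.650% = 6.164%; on $100,000,000 that is $6,164,000.

$6,160,000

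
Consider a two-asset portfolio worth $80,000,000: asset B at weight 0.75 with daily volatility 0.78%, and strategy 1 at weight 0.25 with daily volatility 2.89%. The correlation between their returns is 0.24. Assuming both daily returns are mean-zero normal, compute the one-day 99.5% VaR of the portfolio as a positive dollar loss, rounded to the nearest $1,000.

$2,129,000

σ_p² = 0.75²·0.78² + 0.25²·2.89² + 2·0.24·0.75·0.25·0.78·2.89 = 1.0671 (%²).
σ_p = √1.0671 = 1.033%.
At 99.5%, z = 2.576.
VaR = 2.576 × 1.033% = 2.661%; on $80,000,000 that is $2,128,800.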